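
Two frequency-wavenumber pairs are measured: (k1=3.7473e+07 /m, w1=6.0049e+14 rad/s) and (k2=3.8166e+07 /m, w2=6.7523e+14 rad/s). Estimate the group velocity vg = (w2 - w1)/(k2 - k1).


vg = (w2 - w1) / (k2 - k1)
= (6.7523e+14 - 6.0049e+14) / (3.8166e+07 - 3.7473e+07)
= 7.4740e+13 / 6.9300e+05
= 1.0785e+08 m/s

1.0785e+08


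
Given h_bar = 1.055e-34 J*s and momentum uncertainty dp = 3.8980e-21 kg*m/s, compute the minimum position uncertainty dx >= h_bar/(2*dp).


dx = h_bar / (2 * dp)
= 1.055e-34 / (2 * 3.8980e-21)
= 1.055e-34 / 7.7960e-21
= 1.3533e-14 m

1.3533e-14


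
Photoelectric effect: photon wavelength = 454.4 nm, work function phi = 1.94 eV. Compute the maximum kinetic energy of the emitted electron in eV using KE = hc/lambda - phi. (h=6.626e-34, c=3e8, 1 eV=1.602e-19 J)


E_photon = hc / lambda
= (6.626e-34)(3e8) / (454.4e-9)
= 4.3746e-19 J
= 2.7307 eV
KE = E_photon - phi
= 2.7307 - 1.94
= 0.7907 eV

0.7907


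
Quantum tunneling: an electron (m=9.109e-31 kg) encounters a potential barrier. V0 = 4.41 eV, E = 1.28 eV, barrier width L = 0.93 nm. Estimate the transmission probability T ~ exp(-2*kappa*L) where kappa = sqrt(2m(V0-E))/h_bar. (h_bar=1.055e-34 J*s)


V0 - E = 3.13 eV = 5.0143e-19 J
kappa = sqrt(2 * m * (V0-E)) / h_bar
= sqrt(2 * 9.109e-31 * 5.0143e-19) / 1.055e-34
= 9.0594e+09 /m
2*kappa*L = 2 * 9.0594e+09 * 0.93e-9
= 16.8506
T = exp(-16.8506) = 4.807244e-08

4.807244e-08


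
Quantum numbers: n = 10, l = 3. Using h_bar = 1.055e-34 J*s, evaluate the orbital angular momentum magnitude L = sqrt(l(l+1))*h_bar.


L = sqrt(l*(l+1)) * h_bar
= sqrt(3 * 4) * 1.055e-34
= sqrt(12) * 1.055e-34
= 3.4641 * 1.055e-34
= 3.6546e-34 J*s

3.6546e-34


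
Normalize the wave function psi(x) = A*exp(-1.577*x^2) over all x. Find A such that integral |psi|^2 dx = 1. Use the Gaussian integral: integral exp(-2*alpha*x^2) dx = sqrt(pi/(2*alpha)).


integral |psi|^2 dx = A^2 * sqrt(pi/(2*alpha)) = 1
A^2 = sqrt(2*alpha/pi)
= sqrt(2 * 1.577 / pi)
= 1.001973
A = sqrt(1.001973)
= 1.001

1.001


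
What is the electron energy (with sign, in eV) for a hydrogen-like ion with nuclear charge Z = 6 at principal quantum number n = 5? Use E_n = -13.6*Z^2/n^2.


E_n = -13.6 * Z^2 / n^2
= -13.6 * 6^2 / 5^2
= -13.6 * 36 / 25
= -19.584 eV

-19.584


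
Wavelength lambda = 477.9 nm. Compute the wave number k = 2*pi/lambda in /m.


k = 2 * pi / lambda
= 6.2832 / (477.9e-9)
= 6.2832 / 4.7790e-07
= 1.3147e+07 /m

1.3147e+07


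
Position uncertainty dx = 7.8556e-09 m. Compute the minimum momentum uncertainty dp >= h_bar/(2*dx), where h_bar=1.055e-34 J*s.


dp = h_bar / (2 * dx)
= 1.055e-34 / (2 * 7.8556e-09)
= 1.055e-34 / 1.5711e-08
= 6.7150e-27 kg*m/s

6.7150e-27


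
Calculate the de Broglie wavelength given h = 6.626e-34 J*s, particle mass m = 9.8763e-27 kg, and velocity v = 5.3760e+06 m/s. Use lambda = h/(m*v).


lambda = h / (m * v)
= 6.626e-34 / (9.8763e-27 * 5.3760e+06)
= 6.626e-34 / 5.3095e-20
= 1.2480e-14 m

1.2480e-14


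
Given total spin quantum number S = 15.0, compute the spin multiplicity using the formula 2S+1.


Spin multiplicity = 2S + 1
= 2 * 15.0 + 1
= 30.0 + 1
= 31

31


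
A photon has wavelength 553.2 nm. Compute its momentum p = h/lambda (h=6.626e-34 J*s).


p = h / lambda
= 6.626e-34 / (553.2e-9)
= 6.626e-34 / 5.5320e-07
= 1.1978e-27 kg*m/s

1.1978e-27


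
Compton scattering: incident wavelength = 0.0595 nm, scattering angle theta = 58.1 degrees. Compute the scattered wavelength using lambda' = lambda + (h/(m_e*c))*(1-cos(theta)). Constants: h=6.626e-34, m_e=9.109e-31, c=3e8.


Compton wavelength: h/(m_e*c) = 2.4247e-12 m
d_lambda = 2.4247e-12 * (1 - cos(58.1 deg))
= 2.4247e-12 * 0.471562
= 1.1434e-12 m = 0.001143 nm
lambda' = 0.0595 + 0.001143
= 0.060643 nm

0.060643


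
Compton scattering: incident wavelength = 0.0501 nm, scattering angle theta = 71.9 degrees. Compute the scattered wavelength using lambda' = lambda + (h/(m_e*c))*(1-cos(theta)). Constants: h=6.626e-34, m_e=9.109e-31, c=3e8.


Compton wavelength: h/(m_e*c) = 2.4247e-12 m
d_lambda = 2.4247e-12 * (1 - cos(71.9 deg))
= 2.4247e-12 * 0.689324
= 1.6714e-12 m = 0.001671 nm
lambda' = 0.0501 + 0.001671
= 0.051771 nm

0.051771


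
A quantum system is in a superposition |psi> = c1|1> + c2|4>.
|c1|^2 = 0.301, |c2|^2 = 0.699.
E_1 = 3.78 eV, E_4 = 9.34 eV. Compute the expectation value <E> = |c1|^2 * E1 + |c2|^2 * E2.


<E> = |c1|^2 * E1 + |c2|^2 * E2
= 0.301 * 3.78 + 0.699 * 9.34
= 1.1378 + 6.5287
= 7.6664 eV

7.6664


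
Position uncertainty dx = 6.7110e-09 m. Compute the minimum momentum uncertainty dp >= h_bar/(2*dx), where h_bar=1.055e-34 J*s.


dp = h_bar / (2 * dx)
= 1.055e-34 / (2 * 6.7110e-09)
= 1.055e-34 / 1.3422e-08
= 7.8602e-27 kg*m/s

7.8602e-27


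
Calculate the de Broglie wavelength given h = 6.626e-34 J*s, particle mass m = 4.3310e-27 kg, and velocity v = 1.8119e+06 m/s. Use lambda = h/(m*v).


lambda = h / (m * v)
= 6.626e-34 / (4.3310e-27 * 1.8119e+06)
= 6.626e-34 / 7.8473e-21
= 8.4436e-14 m

8.4436e-14


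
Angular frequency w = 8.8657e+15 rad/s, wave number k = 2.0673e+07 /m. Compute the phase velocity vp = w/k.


vp = w / k
= 8.8657e+15 / 2.0673e+07
= 4.2885e+08 m/s

4.2885e+08


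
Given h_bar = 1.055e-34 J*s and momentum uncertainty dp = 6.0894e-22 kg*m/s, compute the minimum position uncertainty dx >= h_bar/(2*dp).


dx = h_bar / (2 * dp)
= 1.055e-34 / (2 * 6.0894e-22)
= 1.055e-34 / 1.2179e-21
= 8.6626e-14 m

8.6626e-14


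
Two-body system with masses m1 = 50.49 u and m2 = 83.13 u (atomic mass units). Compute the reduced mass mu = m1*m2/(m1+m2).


mu = m1 * m2 / (m1 + m2)
= 50.49 * 83.13 / (50.49 + 83.13)
= 4197.2337 / 133.62
= 31.4117 u

31.4117


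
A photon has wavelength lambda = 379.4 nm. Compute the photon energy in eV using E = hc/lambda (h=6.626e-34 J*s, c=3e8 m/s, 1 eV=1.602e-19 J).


E = hc / lambda
= (6.626e-34)(3e8) / (379.4e-9)
= 1.9878e-25 / 3.7940e-07
= 5.2393e-19 J
Converting to eV: 5.2393e-19 / 1.602e-19
= 3.2705 eV

3.2705


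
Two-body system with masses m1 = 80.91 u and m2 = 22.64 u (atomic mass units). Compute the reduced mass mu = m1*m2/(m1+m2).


mu = m1 * m2 / (m1 + m2)
= 80.91 * 22.64 / (80.91 + 22.64)
= 1831.8024 / 103.55
= 17.69 u

17.69


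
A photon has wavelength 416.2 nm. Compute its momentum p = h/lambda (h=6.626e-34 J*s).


p = h / lambda
= 6.626e-34 / (416.2e-9)
= 6.626e-34 / 4.1620e-07
= 1.5920e-27 kg*m/s

1.5920e-27


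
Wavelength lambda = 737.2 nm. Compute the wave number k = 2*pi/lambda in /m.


k = 2 * pi / lambda
= 6.2832 / (737.2e-9)
= 6.2832 / 7.3720e-07
= 8.5230e+06 /m

8.5230e+06


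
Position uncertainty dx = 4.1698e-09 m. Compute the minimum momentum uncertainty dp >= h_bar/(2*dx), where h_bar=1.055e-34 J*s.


dp = h_bar / (2 * dx)
= 1.055e-34 / (2 * 4.1698e-09)
= 1.055e-34 / 8.3396e-09
= 1.2650e-26 kg*m/s

1.2650e-26


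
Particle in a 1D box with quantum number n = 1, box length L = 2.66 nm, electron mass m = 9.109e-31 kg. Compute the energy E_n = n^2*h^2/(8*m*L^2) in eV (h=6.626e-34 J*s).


E = n^2 * h^2 / (8 * m * L^2)
= 1^2 * (6.626e-34)^2 / (8 * 9.109e-31 * (2.66e-9)^2)
= 1 * 4.3904e-67 / (8 * 9.109e-31 * 7.0756e-18)
= 8.5149e-21 J
= 0.0532 eV

0.0532


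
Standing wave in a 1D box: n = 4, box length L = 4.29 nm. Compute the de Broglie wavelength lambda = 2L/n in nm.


lambda = 2L / n
= 2 * 4.29 / 4
= 8.58 / 4
= 2.145 nm

2.145


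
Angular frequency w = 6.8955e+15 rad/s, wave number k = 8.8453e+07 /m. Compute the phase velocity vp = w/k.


vp = w / k
= 6.8955e+15 / 8.8453e+07
= 7.7957e+07 m/s

7.7957e+07


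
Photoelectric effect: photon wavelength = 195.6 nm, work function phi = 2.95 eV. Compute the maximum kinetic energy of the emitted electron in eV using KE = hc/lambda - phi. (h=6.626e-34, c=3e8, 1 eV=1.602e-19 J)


E_photon = hc / lambda
= (6.626e-34)(3e8) / (195.6e-9)
= 1.0163e-18 J
= 6.3437 eV
KE = E_photon - phi
= 6.3437 - 2.95
= 3.3937 eV

3.3937


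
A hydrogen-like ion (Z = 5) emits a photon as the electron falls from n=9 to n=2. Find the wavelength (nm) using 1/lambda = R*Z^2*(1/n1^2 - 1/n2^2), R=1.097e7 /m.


1/lambda = R * Z^2 * (1/n1^2 - 1/n2^2)
= 1.097e7 * 5^2 * (1/2^2 - 1/9^2)
= 1.097e7 * 25 * (0.25 - 0.012346)
= 6.5177e+07 /m
lambda = 1 / 6.5177e+07
= 15.3429 nm

15.3429


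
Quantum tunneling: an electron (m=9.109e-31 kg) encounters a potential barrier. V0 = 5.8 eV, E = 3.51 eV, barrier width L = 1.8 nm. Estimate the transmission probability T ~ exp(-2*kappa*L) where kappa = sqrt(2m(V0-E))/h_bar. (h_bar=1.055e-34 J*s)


V0 - E = 2.29 eV = 3.6686e-19 J
kappa = sqrt(2 * m * (V0-E)) / h_bar
= sqrt(2 * 9.109e-31 * 3.6686e-19) / 1.055e-34
= 7.7490e+09 /m
2*kappa*L = 2 * 7.7490e+09 * 1.8e-9
= 27.8965
T = exp(-27.8965) = 7.668550e-13

7.668550e-13


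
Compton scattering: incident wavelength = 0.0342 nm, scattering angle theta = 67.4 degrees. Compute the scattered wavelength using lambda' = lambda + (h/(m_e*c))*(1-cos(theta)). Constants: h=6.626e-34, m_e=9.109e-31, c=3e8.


Compton wavelength: h/(m_e*c) = 2.4247e-12 m
d_lambda = 2.4247e-12 * (1 - cos(67.4 deg))
= 2.4247e-12 * 0.615705
= 1.4929e-12 m = 0.001493 nm
lambda' = 0.0342 + 0.001493
= 0.035693 nm

0.035693


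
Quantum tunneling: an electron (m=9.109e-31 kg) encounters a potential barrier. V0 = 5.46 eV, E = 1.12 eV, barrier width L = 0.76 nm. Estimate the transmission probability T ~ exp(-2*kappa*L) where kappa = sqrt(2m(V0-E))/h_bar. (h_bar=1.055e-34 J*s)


V0 - E = 4.34 eV = 6.9527e-19 J
kappa = sqrt(2 * m * (V0-E)) / h_bar
= sqrt(2 * 9.109e-31 * 6.9527e-19) / 1.055e-34
= 1.0668e+10 /m
2*kappa*L = 2 * 1.0668e+10 * 0.76e-9
= 16.215
T = exp(-16.215) = 9.076210e-08

9.076210e-08


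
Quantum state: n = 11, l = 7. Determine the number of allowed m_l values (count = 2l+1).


m_l ranges from -l to +l in integer steps
So m_l goes from -7 to +7
Count = 2l + 1 = 2*7 + 1
= 15

15


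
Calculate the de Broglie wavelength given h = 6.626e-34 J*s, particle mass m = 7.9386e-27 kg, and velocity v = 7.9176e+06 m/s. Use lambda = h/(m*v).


lambda = h / (m * v)
= 6.626e-34 / (7.9386e-27 * 7.9176e+06)
= 6.626e-34 / 6.2855e-20
= 1.0542e-14 m

1.0542e-14


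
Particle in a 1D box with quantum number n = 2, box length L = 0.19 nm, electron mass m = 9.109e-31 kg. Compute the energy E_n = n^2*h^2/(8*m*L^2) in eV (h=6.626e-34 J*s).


E = n^2 * h^2 / (8 * m * L^2)
= 2^2 * (6.626e-34)^2 / (8 * 9.109e-31 * (0.19e-9)^2)
= 4 * 4.3904e-67 / (8 * 9.109e-31 * 3.6100e-20)
= 6.6757e-18 J
= 41.6709 eV

41.6709


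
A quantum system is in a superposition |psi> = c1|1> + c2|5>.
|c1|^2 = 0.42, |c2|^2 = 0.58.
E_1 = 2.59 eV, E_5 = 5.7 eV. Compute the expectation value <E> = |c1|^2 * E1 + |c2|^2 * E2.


<E> = |c1|^2 * E1 + |c2|^2 * E2
= 0.42 * 2.59 + 0.58 * 5.7
= 1.0878 + 3.306
= 4.3938 eV

4.3938


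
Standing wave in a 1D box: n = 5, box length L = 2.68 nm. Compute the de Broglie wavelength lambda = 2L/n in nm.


lambda = 2L / n
= 2 * 2.68 / 5
= 5.36 / 5
= 1.072 nm

1.072


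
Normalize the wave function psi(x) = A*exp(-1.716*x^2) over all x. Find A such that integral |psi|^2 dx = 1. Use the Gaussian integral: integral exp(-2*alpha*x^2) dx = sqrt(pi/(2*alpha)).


integral |psi|^2 dx = A^2 * sqrt(pi/(2*alpha)) = 1
A^2 = sqrt(2*alpha/pi)
= sqrt(2 * 1.716 / pi)
= 1.045198
A = sqrt(1.045198)
= 1.0223

1.0223


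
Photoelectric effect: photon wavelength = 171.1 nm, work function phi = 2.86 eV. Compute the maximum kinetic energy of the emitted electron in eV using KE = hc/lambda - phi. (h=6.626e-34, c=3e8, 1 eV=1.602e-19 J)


E_photon = hc / lambda
= (6.626e-34)(3e8) / (171.1e-9)
= 1.1618e-18 J
= 7.252 eV
KE = E_photon - phi
= 7.252 - 2.86
= 4.392 eV

4.392


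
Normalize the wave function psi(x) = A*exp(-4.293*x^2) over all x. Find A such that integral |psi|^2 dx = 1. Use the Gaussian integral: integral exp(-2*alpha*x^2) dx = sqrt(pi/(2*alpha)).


integral |psi|^2 dx = A^2 * sqrt(pi/(2*alpha)) = 1
A^2 = sqrt(2*alpha/pi)
= sqrt(2 * 4.293 / pi)
= 1.653181
A = sqrt(1.653181)
= 1.2858

1.2858


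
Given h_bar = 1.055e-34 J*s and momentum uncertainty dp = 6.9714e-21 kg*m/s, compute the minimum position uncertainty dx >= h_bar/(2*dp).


dx = h_bar / (2 * dp)
= 1.055e-34 / (2 * 6.9714e-21)
= 1.055e-34 / 1.3943e-20
= 7.5666e-15 m

7.5666e-15


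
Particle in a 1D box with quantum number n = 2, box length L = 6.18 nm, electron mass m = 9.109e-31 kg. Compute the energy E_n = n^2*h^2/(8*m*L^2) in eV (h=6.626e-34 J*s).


E = n^2 * h^2 / (8 * m * L^2)
= 2^2 * (6.626e-34)^2 / (8 * 9.109e-31 * (6.18e-9)^2)
= 4 * 4.3904e-67 / (8 * 9.109e-31 * 3.8192e-17)
= 6.3099e-21 J
= 0.0394 eV

0.0394


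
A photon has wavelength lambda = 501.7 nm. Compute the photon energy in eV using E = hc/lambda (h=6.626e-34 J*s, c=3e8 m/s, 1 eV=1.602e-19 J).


E = hc / lambda
= (6.626e-34)(3e8) / (501.7e-9)
= 1.9878e-25 / 5.0170e-07
= 3.9621e-19 J
Converting to eV: 3.9621e-19 / 1.602e-19
= 2.4732 eV

2.4732


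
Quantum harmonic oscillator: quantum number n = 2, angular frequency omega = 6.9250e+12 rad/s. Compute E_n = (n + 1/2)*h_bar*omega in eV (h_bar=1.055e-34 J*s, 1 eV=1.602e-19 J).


E = (n + 1/2) * h_bar * omega
= (2 + 0.5) * 1.055e-34 * 6.9250e+12
= 2.5 * 7.3059e-22
= 1.8265e-21 J
= 0.0114 eV

0.0114


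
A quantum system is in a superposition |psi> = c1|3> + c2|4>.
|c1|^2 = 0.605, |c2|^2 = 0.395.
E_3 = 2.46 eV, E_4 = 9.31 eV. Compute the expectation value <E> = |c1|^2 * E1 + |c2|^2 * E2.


<E> = |c1|^2 * E1 + |c2|^2 * E2
= 0.605 * 2.46 + 0.395 * 9.31
= 1.4883 + 3.6775
= 5.1658 eV

5.1658


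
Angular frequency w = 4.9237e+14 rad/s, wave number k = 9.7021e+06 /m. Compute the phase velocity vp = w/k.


vp = w / k
= 4.9237e+14 / 9.7021e+06
= 5.0749e+07 m/s

5.0749e+07


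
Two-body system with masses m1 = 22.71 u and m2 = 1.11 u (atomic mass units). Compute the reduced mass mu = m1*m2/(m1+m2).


mu = m1 * m2 / (m1 + m2)
= 22.71 * 1.11 / (22.71 + 1.11)
= 25.2081 / 23.82
= 1.0583 u

1.0583


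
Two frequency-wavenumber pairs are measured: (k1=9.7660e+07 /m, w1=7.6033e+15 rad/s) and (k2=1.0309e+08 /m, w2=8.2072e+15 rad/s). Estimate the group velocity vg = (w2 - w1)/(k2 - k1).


vg = (w2 - w1) / (k2 - k1)
= (8.2072e+15 - 7.6033e+15) / (1.0309e+08 - 9.7660e+07)
= 6.0390e+14 / 5.4300e+06
= 1.1122e+08 m/s

1.1122e+08


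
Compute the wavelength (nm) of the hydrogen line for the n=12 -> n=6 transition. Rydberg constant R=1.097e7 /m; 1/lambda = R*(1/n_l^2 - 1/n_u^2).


1/lambda = R * (1/n_l^2 - 1/n_u^2)
= 1.097e7 * (1/6^2 - 1/12^2)
= 1.097e7 * (0.027778 - 0.006944)
= 1.097e7 * 0.020833
= 2.2854e+05 /m
lambda = 1 / 2.2854e+05 = 4375.5697 nm

4375.5697


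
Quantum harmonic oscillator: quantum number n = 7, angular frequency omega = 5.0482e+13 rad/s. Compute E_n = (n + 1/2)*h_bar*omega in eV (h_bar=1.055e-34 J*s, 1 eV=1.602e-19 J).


E = (n + 1/2) * h_bar * omega
= (7 + 0.5) * 1.055e-34 * 5.0482e+13
= 7.5 * 5.3259e-21
= 3.9944e-20 J
= 0.2493 eV

0.2493


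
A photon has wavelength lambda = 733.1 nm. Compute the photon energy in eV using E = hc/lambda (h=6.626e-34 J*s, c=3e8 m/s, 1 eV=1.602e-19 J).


E = hc / lambda
= (6.626e-34)(3e8) / (733.1e-9)
= 1.9878e-25 / 7.3310e-07
= 2.7115e-19 J
Converting to eV: 2.7115e-19 / 1.602e-19
= 1.6926 eV

1.6926


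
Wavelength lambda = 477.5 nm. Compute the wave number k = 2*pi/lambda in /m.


k = 2 * pi / lambda
= 6.2832 / (477.5e-9)
= 6.2832 / 4.7750e-07
= 1.3159e+07 /m

1.3159e+07


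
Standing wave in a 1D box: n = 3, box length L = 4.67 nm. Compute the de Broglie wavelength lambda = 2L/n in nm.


lambda = 2L / n
= 2 * 4.67 / 3
= 9.34 / 3
= 3.1133 nm

3.1133


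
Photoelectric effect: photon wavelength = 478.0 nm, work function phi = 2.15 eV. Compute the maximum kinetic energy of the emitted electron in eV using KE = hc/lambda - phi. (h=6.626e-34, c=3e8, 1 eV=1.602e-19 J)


E_photon = hc / lambda
= (6.626e-34)(3e8) / (478.0e-9)
= 4.1586e-19 J
= 2.5959 eV
KE = E_photon - phi
= 2.5959 - 2.15
= 0.4459 eV

0.4459


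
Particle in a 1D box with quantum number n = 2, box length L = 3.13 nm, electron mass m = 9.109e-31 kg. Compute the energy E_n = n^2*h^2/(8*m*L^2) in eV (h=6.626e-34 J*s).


E = n^2 * h^2 / (8 * m * L^2)
= 2^2 * (6.626e-34)^2 / (8 * 9.109e-31 * (3.13e-9)^2)
= 4 * 4.3904e-67 / (8 * 9.109e-31 * 9.7969e-18)
= 2.4599e-20 J
= 0.1536 eV

0.1536


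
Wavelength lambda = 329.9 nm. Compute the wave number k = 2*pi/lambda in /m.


k = 2 * pi / lambda
= 6.2832 / (329.9e-9)
= 6.2832 / 3.2990e-07
= 1.9046e+07 /m

1.9046e+07


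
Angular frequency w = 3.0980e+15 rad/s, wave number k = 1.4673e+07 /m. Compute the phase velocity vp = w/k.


vp = w / k
= 3.0980e+15 / 1.4673e+07
= 2.1114e+08 m/s

2.1114e+08


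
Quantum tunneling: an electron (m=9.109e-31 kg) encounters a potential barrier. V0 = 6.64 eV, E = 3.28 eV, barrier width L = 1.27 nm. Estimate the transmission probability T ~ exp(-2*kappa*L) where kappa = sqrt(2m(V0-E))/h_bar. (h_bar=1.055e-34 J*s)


V0 - E = 3.36 eV = 5.3827e-19 J
kappa = sqrt(2 * m * (V0-E)) / h_bar
= sqrt(2 * 9.109e-31 * 5.3827e-19) / 1.055e-34
= 9.3864e+09 /m
2*kappa*L = 2 * 9.3864e+09 * 1.27e-9
= 23.8414
T = exp(-23.8414) = 4.423782e-11

4.423782e-11


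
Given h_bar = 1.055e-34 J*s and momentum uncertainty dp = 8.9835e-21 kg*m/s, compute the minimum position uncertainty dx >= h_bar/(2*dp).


dx = h_bar / (2 * dp)
= 1.055e-34 / (2 * 8.9835e-21)
= 1.055e-34 / 1.7967e-20
= 5.8719e-15 m

5.8719e-15


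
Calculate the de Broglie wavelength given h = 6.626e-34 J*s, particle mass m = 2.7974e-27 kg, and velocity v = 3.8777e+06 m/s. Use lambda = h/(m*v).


lambda = h / (m * v)
= 6.626e-34 / (2.7974e-27 * 3.8777e+06)
= 6.626e-34 / 1.0847e-20
= 6.1083e-14 m

6.1083e-14


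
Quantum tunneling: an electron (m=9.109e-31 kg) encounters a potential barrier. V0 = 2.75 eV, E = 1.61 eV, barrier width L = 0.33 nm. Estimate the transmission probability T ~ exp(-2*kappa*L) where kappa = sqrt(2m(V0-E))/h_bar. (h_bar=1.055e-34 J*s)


V0 - E = 1.14 eV = 1.8263e-19 J
kappa = sqrt(2 * m * (V0-E)) / h_bar
= sqrt(2 * 9.109e-31 * 1.8263e-19) / 1.055e-34
= 5.4674e+09 /m
2*kappa*L = 2 * 5.4674e+09 * 0.33e-9
= 3.6085
T = exp(-3.6085) = 2.709273e-02

2.709273e-02


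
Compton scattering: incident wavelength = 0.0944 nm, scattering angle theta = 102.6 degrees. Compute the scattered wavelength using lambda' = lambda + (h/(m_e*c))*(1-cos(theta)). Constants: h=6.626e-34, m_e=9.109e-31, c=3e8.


Compton wavelength: h/(m_e*c) = 2.4247e-12 m
d_lambda = 2.4247e-12 * (1 - cos(102.6 deg))
= 2.4247e-12 * 1.218143
= 2.9536e-12 m = 0.002954 nm
lambda' = 0.0944 + 0.002954
= 0.097354 nm

0.097354


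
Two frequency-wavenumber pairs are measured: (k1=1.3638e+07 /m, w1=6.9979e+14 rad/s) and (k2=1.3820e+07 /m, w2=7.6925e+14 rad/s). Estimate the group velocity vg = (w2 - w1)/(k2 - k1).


vg = (w2 - w1) / (k2 - k1)
= (7.6925e+14 - 6.9979e+14) / (1.3820e+07 - 1.3638e+07)
= 6.9460e+13 / 1.8200e+05
= 3.8165e+08 m/s

3.8165e+08


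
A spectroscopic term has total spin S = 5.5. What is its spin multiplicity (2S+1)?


Spin multiplicity = 2S + 1
= 2 * 5.5 + 1
= 11.0 + 1
= 12

12


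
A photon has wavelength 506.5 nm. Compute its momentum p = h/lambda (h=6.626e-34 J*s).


p = h / lambda
= 6.626e-34 / (506.5e-9)
= 6.626e-34 / 5.0650e-07
= 1.3082e-27 kg*m/s

1.3082e-27


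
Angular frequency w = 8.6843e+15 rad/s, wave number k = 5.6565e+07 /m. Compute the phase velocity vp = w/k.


vp = w / k
= 8.6843e+15 / 5.6565e+07
= 1.5353e+08 m/s

1.5353e+08


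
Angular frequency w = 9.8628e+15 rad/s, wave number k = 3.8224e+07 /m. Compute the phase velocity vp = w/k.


vp = w / k
= 9.8628e+15 / 3.8224e+07
= 2.5803e+08 m/s

2.5803e+08


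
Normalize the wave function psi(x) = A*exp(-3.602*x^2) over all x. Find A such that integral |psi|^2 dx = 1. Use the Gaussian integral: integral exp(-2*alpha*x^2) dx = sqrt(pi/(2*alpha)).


integral |psi|^2 dx = A^2 * sqrt(pi/(2*alpha)) = 1
A^2 = sqrt(2*alpha/pi)
= sqrt(2 * 3.602 / pi)
= 1.5143
A = sqrt(1.5143)
= 1.2306

1.2306


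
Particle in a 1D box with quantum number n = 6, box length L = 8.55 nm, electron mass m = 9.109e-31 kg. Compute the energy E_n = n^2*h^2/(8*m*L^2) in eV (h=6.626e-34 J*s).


E = n^2 * h^2 / (8 * m * L^2)
= 6^2 * (6.626e-34)^2 / (8 * 9.109e-31 * (8.55e-9)^2)
= 36 * 4.3904e-67 / (8 * 9.109e-31 * 7.3103e-17)
= 2.9670e-20 J
= 0.1852 eV

0.1852


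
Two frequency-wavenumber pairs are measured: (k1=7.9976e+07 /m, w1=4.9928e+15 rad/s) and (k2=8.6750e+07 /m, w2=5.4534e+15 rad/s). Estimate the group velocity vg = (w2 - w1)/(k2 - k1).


vg = (w2 - w1) / (k2 - k1)
= (5.4534e+15 - 4.9928e+15) / (8.6750e+07 - 7.9976e+07)
= 4.6060e+14 / 6.7740e+06
= 6.7995e+07 m/s

6.7995e+07


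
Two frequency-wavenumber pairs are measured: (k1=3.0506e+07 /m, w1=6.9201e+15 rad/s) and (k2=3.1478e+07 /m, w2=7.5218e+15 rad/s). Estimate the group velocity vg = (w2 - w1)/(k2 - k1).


vg = (w2 - w1) / (k2 - k1)
= (7.5218e+15 - 6.9201e+15) / (3.1478e+07 - 3.0506e+07)
= 6.0170e+14 / 9.7200e+05
= 6.1903e+08 m/s

6.1903e+08


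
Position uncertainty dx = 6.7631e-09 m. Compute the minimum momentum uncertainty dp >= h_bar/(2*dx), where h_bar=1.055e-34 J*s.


dp = h_bar / (2 * dx)
= 1.055e-34 / (2 * 6.7631e-09)
= 1.055e-34 / 1.3526e-08
= 7.7997e-27 kg*m/s

7.7997e-27


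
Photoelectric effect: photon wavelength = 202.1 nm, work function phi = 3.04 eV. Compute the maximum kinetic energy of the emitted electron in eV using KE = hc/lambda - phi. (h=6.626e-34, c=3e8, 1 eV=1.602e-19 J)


E_photon = hc / lambda
= (6.626e-34)(3e8) / (202.1e-9)
= 9.8357e-19 J
= 6.1397 eV
KE = E_photon - phi
= 6.1397 - 3.04
= 3.0997 eV

3.0997


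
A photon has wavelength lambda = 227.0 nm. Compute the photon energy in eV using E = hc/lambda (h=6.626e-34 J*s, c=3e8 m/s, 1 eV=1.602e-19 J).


E = hc / lambda
= (6.626e-34)(3e8) / (227.0e-9)
= 1.9878e-25 / 2.2700e-07
= 8.7568e-19 J
Converting to eV: 8.7568e-19 / 1.602e-19
= 5.4662 eV

5.4662


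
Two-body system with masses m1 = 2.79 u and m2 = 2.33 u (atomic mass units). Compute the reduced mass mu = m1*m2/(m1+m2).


mu = m1 * m2 / (m1 + m2)
= 2.79 * 2.33 / (2.79 + 2.33)
= 6.5007 / 5.12
= 1.2697 u

1.2697


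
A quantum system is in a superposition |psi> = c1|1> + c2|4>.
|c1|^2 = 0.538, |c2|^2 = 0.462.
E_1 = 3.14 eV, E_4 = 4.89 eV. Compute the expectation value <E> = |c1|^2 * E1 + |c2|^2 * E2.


<E> = |c1|^2 * E1 + |c2|^2 * E2
= 0.538 * 3.14 + 0.462 * 4.89
= 1.6893 + 2.2592
= 3.9485 eV

3.9485


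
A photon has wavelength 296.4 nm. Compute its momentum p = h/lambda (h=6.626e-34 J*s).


p = h / lambda
= 6.626e-34 / (296.4e-9)
= 6.626e-34 / 2.9640e-07
= 2.2355e-27 kg*m/s

2.2355e-27


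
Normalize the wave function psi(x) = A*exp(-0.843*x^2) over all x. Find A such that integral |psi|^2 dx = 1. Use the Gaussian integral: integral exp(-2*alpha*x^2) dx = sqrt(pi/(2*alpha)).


integral |psi|^2 dx = A^2 * sqrt(pi/(2*alpha)) = 1
A^2 = sqrt(2*alpha/pi)
= sqrt(2 * 0.843 / pi)
= 0.732578
A = sqrt(0.732578)
= 0.8559

0.8559


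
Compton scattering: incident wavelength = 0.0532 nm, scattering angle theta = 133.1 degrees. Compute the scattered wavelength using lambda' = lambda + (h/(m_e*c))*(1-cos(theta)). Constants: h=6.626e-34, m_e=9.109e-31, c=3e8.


Compton wavelength: h/(m_e*c) = 2.4247e-12 m
d_lambda = 2.4247e-12 * (1 - cos(133.1 deg))
= 2.4247e-12 * 1.683274
= 4.0814e-12 m = 0.004081 nm
lambda' = 0.0532 + 0.004081
= 0.057281 nm

0.057281


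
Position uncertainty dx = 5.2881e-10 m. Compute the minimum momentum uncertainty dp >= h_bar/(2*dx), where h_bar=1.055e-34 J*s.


dp = h_bar / (2 * dx)
= 1.055e-34 / (2 * 5.2881e-10)
= 1.055e-34 / 1.0576e-09
= 9.9752e-26 kg*m/s

9.9752e-26


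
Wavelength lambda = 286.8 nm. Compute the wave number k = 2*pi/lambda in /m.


k = 2 * pi / lambda
= 6.2832 / (286.8e-9)
= 6.2832 / 2.8680e-07
= 2.1908e+07 /m

2.1908e+07


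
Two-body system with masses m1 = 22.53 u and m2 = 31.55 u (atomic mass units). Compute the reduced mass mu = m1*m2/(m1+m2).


mu = m1 * m2 / (m1 + m2)
= 22.53 * 31.55 / (22.53 + 31.55)
= 710.8215 / 54.08
= 13.1439 u

13.1439


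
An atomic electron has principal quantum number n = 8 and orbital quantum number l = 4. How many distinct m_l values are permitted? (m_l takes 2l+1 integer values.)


m_l ranges from -l to +l in integer steps
So m_l goes from -4 to +4
Count = 2l + 1 = 2*4 + 1
= 9

9


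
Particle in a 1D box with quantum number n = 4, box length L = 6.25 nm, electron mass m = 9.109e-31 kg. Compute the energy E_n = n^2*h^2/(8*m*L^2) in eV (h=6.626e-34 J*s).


E = n^2 * h^2 / (8 * m * L^2)
= 4^2 * (6.626e-34)^2 / (8 * 9.109e-31 * (6.25e-9)^2)
= 16 * 4.3904e-67 / (8 * 9.109e-31 * 3.9063e-17)
= 2.4678e-20 J
= 0.154 eV

0.154


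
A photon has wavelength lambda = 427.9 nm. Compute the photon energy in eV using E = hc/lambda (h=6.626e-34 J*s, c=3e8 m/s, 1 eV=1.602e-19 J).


E = hc / lambda
= (6.626e-34)(3e8) / (427.9e-9)
= 1.9878e-25 / 4.2790e-07
= 4.6455e-19 J
Converting to eV: 4.6455e-19 / 1.602e-19
= 2.8998 eV

2.8998


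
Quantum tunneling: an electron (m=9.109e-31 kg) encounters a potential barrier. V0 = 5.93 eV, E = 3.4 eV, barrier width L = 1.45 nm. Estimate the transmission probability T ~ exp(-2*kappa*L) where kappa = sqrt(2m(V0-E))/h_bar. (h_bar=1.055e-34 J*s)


V0 - E = 2.53 eV = 4.0531e-19 J
kappa = sqrt(2 * m * (V0-E)) / h_bar
= sqrt(2 * 9.109e-31 * 4.0531e-19) / 1.055e-34
= 8.1450e+09 /m
2*kappa*L = 2 * 8.1450e+09 * 1.45e-9
= 23.6204
T = exp(-23.6204) = 5.518067e-11

5.518067e-11


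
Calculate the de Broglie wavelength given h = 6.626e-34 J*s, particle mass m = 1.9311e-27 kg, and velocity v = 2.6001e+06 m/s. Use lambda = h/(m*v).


lambda = h / (m * v)
= 6.626e-34 / (1.9311e-27 * 2.6001e+06)
= 6.626e-34 / 5.0211e-21
= 1.3196e-13 m

1.3196e-13


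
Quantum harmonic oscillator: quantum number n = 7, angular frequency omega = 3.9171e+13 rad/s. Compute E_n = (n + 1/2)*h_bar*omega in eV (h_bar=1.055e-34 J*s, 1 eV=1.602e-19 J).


E = (n + 1/2) * h_bar * omega
= (7 + 0.5) * 1.055e-34 * 3.9171e+13
= 7.5 * 4.1325e-21
= 3.0994e-20 J
= 0.1935 eV

0.1935


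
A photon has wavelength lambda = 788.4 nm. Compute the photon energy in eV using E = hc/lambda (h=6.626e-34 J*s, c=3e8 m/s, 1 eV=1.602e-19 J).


E = hc / lambda
= (6.626e-34)(3e8) / (788.4e-9)
= 1.9878e-25 / 7.8840e-07
= 2.5213e-19 J
Converting to eV: 2.5213e-19 / 1.602e-19
= 1.5739 eV

1.5739


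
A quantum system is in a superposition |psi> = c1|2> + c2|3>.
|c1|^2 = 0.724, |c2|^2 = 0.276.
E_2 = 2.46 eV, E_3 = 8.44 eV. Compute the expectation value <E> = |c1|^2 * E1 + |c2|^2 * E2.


<E> = |c1|^2 * E1 + |c2|^2 * E2
= 0.724 * 2.46 + 0.276 * 8.44
= 1.781 + 2.3294
= 4.1105 eV

4.1105


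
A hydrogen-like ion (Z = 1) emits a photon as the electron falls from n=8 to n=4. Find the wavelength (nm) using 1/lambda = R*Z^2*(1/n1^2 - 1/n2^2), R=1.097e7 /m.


1/lambda = R * Z^2 * (1/n1^2 - 1/n2^2)
= 1.097e7 * 1^2 * (1/4^2 - 1/8^2)
= 1.097e7 * 1 * (0.0625 - 0.015625)
= 5.1422e+05 /m
lambda = 1 / 5.1422e+05
= 1944.6977 nm

1944.6977


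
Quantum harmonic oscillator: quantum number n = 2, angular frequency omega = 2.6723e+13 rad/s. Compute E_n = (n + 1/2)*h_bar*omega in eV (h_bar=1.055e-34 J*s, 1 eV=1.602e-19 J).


E = (n + 1/2) * h_bar * omega
= (2 + 0.5) * 1.055e-34 * 2.6723e+13
= 2.5 * 2.8193e-21
= 7.0482e-21 J
= 0.044 eV

0.044


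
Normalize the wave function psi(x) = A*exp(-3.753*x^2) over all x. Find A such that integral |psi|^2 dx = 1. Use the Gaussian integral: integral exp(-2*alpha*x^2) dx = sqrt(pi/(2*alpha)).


integral |psi|^2 dx = A^2 * sqrt(pi/(2*alpha)) = 1
A^2 = sqrt(2*alpha/pi)
= sqrt(2 * 3.753 / pi)
= 1.545715
A = sqrt(1.545715)
= 1.2433

1.2433


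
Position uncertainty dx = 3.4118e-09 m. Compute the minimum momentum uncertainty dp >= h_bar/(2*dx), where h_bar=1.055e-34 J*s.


dp = h_bar / (2 * dx)
= 1.055e-34 / (2 * 3.4118e-09)
= 1.055e-34 / 6.8236e-09
= 1.5461e-26 kg*m/s

1.5461e-26


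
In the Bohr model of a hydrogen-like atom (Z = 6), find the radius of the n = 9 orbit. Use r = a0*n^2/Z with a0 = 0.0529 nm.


r = a0 * n^2 / Z
= 0.0529 * 9^2 / 6
= 0.0529 * 81 / 6
= 0.7142 nm

0.7142


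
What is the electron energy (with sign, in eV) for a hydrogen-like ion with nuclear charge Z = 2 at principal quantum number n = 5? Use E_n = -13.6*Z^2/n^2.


E_n = -13.6 * Z^2 / n^2
= -13.6 * 2^2 / 5^2
= -13.6 * 4 / 25
= -2.176 eV

-2.176


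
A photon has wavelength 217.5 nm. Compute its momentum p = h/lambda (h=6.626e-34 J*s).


p = h / lambda
= 6.626e-34 / (217.5e-9)
= 6.626e-34 / 2.1750e-07
= 3.0464e-27 kg*m/s

3.0464e-27


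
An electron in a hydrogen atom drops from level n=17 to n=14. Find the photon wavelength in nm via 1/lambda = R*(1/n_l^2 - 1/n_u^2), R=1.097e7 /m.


1/lambda = R * (1/n_l^2 - 1/n_u^2)
= 1.097e7 * (1/14^2 - 1/17^2)
= 1.097e7 * (0.005102 - 0.00346)
= 1.097e7 * 0.001642
= 1.8011e+04 /m
lambda = 1 / 1.8011e+04 = 55521.9024 nm

55521.9024


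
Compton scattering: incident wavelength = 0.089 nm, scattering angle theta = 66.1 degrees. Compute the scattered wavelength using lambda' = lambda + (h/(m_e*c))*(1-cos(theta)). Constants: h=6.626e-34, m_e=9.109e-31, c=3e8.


Compton wavelength: h/(m_e*c) = 2.4247e-12 m
d_lambda = 2.4247e-12 * (1 - cos(66.1 deg))
= 2.4247e-12 * 0.594858
= 1.4424e-12 m = 0.001442 nm
lambda' = 0.089 + 0.001442
= 0.090442 nm

0.090442


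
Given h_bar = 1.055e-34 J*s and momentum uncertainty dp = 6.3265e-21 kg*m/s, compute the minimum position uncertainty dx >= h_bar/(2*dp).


dx = h_bar / (2 * dp)
= 1.055e-34 / (2 * 6.3265e-21)
= 1.055e-34 / 1.2653e-20
= 8.3379e-15 m

8.3379e-15


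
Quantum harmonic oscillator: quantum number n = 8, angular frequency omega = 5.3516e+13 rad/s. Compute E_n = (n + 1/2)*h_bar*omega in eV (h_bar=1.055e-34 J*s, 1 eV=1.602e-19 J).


E = (n + 1/2) * h_bar * omega
= (8 + 0.5) * 1.055e-34 * 5.3516e+13
= 8.5 * 5.6459e-21
= 4.7990e-20 J
= 0.2996 eV

0.2996


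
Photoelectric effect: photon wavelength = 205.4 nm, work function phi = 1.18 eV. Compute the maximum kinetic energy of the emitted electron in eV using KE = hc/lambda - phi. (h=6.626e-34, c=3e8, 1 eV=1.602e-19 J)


E_photon = hc / lambda
= (6.626e-34)(3e8) / (205.4e-9)
= 9.6777e-19 J
= 6.041 eV
KE = E_photon - phi
= 6.041 - 1.18
= 4.861 eV

4.861


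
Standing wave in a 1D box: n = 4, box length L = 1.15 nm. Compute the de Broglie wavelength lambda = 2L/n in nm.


lambda = 2L / n
= 2 * 1.15 / 4
= 2.3 / 4
= 0.575 nm

0.575


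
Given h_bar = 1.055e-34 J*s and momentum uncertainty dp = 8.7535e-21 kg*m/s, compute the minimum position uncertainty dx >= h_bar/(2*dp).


dx = h_bar / (2 * dp)
= 1.055e-34 / (2 * 8.7535e-21)
= 1.055e-34 / 1.7507e-20
= 6.0262e-15 m

6.0262e-15


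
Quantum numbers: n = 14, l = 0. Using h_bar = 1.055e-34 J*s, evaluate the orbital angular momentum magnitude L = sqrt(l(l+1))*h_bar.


L = sqrt(l*(l+1)) * h_bar
= sqrt(0 * 1) * 1.055e-34
= sqrt(0) * 1.055e-34
= 0.0 * 1.055e-34
= 0.0000e+00 J*s

0.0000e+00


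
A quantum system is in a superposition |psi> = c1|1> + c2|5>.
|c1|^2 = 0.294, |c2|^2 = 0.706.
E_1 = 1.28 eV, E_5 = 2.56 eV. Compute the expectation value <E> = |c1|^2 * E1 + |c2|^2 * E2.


<E> = |c1|^2 * E1 + |c2|^2 * E2
= 0.294 * 1.28 + 0.706 * 2.56
= 0.3763 + 1.8074
= 2.1837 eV

2.1837


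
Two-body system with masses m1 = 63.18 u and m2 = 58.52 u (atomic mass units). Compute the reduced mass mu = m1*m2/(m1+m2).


mu = m1 * m2 / (m1 + m2)
= 63.18 * 58.52 / (63.18 + 58.52)
= 3697.2936 / 121.7
= 30.3804 u

30.3804


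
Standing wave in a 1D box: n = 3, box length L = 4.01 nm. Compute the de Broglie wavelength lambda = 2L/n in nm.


lambda = 2L / n
= 2 * 4.01 / 3
= 8.02 / 3
= 2.6733 nm

2.6733


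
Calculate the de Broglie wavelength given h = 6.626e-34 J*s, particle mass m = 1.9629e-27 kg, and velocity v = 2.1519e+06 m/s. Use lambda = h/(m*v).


lambda = h / (m * v)
= 6.626e-34 / (1.9629e-27 * 2.1519e+06)
= 6.626e-34 / 4.2240e-21
= 1.5687e-13 m

1.5687e-13


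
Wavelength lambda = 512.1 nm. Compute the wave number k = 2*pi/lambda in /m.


k = 2 * pi / lambda
= 6.2832 / (512.1e-9)
= 6.2832 / 5.1210e-07
= 1.2269e+07 /m

1.2269e+07


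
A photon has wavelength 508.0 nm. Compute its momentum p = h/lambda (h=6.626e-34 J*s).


p = h / lambda
= 6.626e-34 / (508.0e-9)
= 6.626e-34 / 5.0800e-07
= 1.3043e-27 kg*m/s

1.3043e-27


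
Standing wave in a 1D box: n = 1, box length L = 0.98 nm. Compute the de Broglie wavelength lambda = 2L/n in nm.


lambda = 2L / n
= 2 * 0.98 / 1
= 1.96 / 1
= 1.96 nm

1.96


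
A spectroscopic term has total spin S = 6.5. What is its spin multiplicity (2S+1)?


Spin multiplicity = 2S + 1
= 2 * 6.5 + 1
= 13.0 + 1
= 14

14


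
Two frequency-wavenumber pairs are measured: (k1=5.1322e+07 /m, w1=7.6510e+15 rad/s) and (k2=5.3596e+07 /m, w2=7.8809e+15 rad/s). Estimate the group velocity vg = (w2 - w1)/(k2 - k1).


vg = (w2 - w1) / (k2 - k1)
= (7.8809e+15 - 7.6510e+15) / (5.3596e+07 - 5.1322e+07)
= 2.2990e+14 / 2.2740e+06
= 1.0110e+08 m/s

1.0110e+08


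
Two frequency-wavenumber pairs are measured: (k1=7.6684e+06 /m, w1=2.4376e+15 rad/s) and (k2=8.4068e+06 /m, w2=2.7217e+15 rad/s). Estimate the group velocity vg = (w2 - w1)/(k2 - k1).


vg = (w2 - w1) / (k2 - k1)
= (2.7217e+15 - 2.4376e+15) / (8.4068e+06 - 7.6684e+06)
= 2.8410e+14 / 7.3840e+05
= 3.8475e+08 m/s

3.8475e+08


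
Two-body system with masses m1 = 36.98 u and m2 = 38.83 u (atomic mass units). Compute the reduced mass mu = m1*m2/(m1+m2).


mu = m1 * m2 / (m1 + m2)
= 36.98 * 38.83 / (36.98 + 38.83)
= 1435.9334 / 75.81
= 18.9412 u

18.9412


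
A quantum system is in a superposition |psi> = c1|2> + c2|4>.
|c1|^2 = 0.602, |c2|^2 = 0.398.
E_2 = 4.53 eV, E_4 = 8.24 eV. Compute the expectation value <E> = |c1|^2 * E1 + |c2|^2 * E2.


<E> = |c1|^2 * E1 + |c2|^2 * E2
= 0.602 * 4.53 + 0.398 * 8.24
= 2.7271 + 3.2795
= 6.0066 eV

6.0066


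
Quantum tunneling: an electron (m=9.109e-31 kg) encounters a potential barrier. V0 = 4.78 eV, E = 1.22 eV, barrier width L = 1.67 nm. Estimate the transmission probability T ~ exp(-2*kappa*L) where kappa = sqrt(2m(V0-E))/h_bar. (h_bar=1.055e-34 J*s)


V0 - E = 3.56 eV = 5.7031e-19 J
kappa = sqrt(2 * m * (V0-E)) / h_bar
= sqrt(2 * 9.109e-31 * 5.7031e-19) / 1.055e-34
= 9.6617e+09 /m
2*kappa*L = 2 * 9.6617e+09 * 1.67e-9
= 32.2701
T = exp(-32.2701) = 9.666382e-15

9.666382e-15


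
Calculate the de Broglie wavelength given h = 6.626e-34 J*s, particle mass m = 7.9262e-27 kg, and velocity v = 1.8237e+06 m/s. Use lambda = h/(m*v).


lambda = h / (m * v)
= 6.626e-34 / (7.9262e-27 * 1.8237e+06)
= 6.626e-34 / 1.4455e-20
= 4.5839e-14 m

4.5839e-14


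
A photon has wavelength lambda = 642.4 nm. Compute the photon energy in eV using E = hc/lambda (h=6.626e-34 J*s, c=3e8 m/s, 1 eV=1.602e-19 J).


E = hc / lambda
= (6.626e-34)(3e8) / (642.4e-9)
= 1.9878e-25 / 6.4240e-07
= 3.0943e-19 J
Converting to eV: 3.0943e-19 / 1.602e-19
= 1.9315 eV

1.9315


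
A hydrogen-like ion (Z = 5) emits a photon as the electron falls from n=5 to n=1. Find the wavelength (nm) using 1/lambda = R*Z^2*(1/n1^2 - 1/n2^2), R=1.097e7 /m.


1/lambda = R * Z^2 * (1/n1^2 - 1/n2^2)
= 1.097e7 * 5^2 * (1/1^2 - 1/5^2)
= 1.097e7 * 25 * (1.0 - 0.04)
= 2.6328e+08 /m
lambda = 1 / 2.6328e+08
= 3.7982 nm

3.7982


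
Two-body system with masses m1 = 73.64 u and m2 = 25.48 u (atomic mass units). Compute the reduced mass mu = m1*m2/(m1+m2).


mu = m1 * m2 / (m1 + m2)
= 73.64 * 25.48 / (73.64 + 25.48)
= 1876.3472 / 99.12
= 18.9301 u

18.9301


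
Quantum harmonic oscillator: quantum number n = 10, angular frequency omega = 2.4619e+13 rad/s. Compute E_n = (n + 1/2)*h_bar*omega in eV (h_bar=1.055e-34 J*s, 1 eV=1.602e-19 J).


E = (n + 1/2) * h_bar * omega
= (10 + 0.5) * 1.055e-34 * 2.4619e+13
= 10.5 * 2.5973e-21
= 2.7272e-20 J
= 0.1702 eV

0.1702


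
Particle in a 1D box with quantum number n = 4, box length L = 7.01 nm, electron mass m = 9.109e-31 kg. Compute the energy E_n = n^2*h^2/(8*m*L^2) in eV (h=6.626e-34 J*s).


E = n^2 * h^2 / (8 * m * L^2)
= 4^2 * (6.626e-34)^2 / (8 * 9.109e-31 * (7.01e-9)^2)
= 16 * 4.3904e-67 / (8 * 9.109e-31 * 4.9140e-17)
= 1.9617e-20 J
= 0.1225 eV

0.1225


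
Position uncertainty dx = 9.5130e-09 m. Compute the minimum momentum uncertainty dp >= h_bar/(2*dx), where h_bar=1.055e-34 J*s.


dp = h_bar / (2 * dx)
= 1.055e-34 / (2 * 9.5130e-09)
= 1.055e-34 / 1.9026e-08
= 5.5450e-27 kg*m/s

5.5450e-27


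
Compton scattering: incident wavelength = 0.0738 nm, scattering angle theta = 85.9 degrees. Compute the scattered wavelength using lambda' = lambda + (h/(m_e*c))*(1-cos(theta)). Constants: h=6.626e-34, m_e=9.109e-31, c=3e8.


Compton wavelength: h/(m_e*c) = 2.4247e-12 m
d_lambda = 2.4247e-12 * (1 - cos(85.9 deg))
= 2.4247e-12 * 0.928503
= 2.2513e-12 m = 0.002251 nm
lambda' = 0.0738 + 0.002251
= 0.076051 nm

0.076051


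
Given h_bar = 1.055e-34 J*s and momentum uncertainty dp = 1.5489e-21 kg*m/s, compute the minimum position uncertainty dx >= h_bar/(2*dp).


dx = h_bar / (2 * dp)
= 1.055e-34 / (2 * 1.5489e-21)
= 1.055e-34 / 3.0978e-21
= 3.4056e-14 m

3.4056e-14


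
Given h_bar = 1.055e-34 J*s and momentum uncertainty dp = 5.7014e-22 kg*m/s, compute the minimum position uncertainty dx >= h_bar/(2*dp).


dx = h_bar / (2 * dp)
= 1.055e-34 / (2 * 5.7014e-22)
= 1.055e-34 / 1.1403e-21
= 9.2521e-14 m

9.2521e-14


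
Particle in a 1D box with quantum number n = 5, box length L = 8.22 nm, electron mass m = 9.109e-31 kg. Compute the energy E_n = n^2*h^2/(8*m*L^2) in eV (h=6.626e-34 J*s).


E = n^2 * h^2 / (8 * m * L^2)
= 5^2 * (6.626e-34)^2 / (8 * 9.109e-31 * (8.22e-9)^2)
= 25 * 4.3904e-67 / (8 * 9.109e-31 * 6.7568e-17)
= 2.2291e-20 J
= 0.1391 eV

0.1391


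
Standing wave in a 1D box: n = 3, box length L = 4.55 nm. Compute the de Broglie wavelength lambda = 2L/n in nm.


lambda = 2L / n
= 2 * 4.55 / 3
= 9.1 / 3
= 3.0333 nm

3.0333


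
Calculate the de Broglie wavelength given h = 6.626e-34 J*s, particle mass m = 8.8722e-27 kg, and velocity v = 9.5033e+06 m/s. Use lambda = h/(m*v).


lambda = h / (m * v)
= 6.626e-34 / (8.8722e-27 * 9.5033e+06)
= 6.626e-34 / 8.4315e-20
= 7.8586e-15 m

7.8586e-15


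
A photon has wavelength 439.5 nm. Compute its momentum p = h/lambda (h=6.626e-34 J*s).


p = h / lambda
= 6.626e-34 / (439.5e-9)
= 6.626e-34 / 4.3950e-07
= 1.5076e-27 kg*m/s

1.5076e-27


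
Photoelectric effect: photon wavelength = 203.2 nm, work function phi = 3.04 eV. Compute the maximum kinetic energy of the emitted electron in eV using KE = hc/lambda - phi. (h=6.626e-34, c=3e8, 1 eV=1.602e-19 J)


E_photon = hc / lambda
= (6.626e-34)(3e8) / (203.2e-9)
= 9.7825e-19 J
= 6.1064 eV
KE = E_photon - phi
= 6.1064 - 3.04
= 3.0664 eV

3.0664


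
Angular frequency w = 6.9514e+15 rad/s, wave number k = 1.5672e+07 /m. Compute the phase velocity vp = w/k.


vp = w / k
= 6.9514e+15 / 1.5672e+07
= 4.4356e+08 m/s

4.4356e+08


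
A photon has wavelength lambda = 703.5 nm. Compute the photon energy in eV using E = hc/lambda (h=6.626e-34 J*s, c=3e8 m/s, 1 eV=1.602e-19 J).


E = hc / lambda
= (6.626e-34)(3e8) / (703.5e-9)
= 1.9878e-25 / 7.0350e-07
= 2.8256e-19 J
Converting to eV: 2.8256e-19 / 1.602e-19
= 1.7638 eV

1.7638


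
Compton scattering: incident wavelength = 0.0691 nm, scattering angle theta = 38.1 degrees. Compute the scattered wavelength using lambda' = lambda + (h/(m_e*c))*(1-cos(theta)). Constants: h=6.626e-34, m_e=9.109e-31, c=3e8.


Compton wavelength: h/(m_e*c) = 2.4247e-12 m
d_lambda = 2.4247e-12 * (1 - cos(38.1 deg))
= 2.4247e-12 * 0.213065
= 5.1662e-13 m = 0.000517 nm
lambda' = 0.0691 + 0.000517
= 0.069617 nm

0.069617


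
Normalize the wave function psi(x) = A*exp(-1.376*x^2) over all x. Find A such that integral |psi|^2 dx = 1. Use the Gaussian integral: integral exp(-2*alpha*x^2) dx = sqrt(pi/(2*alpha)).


integral |psi|^2 dx = A^2 * sqrt(pi/(2*alpha)) = 1
A^2 = sqrt(2*alpha/pi)
= sqrt(2 * 1.376 / pi)
= 0.935943
A = sqrt(0.935943)
= 0.9674

0.9674
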